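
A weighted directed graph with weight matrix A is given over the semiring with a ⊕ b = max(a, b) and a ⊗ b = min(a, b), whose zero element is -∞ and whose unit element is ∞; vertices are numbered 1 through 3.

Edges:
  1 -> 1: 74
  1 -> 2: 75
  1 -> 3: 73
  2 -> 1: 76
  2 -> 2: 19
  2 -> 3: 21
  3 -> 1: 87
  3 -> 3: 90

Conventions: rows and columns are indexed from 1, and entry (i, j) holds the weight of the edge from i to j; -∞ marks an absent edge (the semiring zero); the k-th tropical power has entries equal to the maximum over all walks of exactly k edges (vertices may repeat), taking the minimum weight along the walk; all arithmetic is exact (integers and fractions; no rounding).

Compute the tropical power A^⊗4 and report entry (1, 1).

A^⊗2:
  [75, 74, 73]
  [74, 75, 73]
  [87, 75, 90]
A^⊗3:
  [74, 75, 73]
  [75, 74, 73]
  [87, 75, 90]
A^⊗4:
  [75, 74, 73]
  [74, 75, 73]
  [87, 75, 90]
Key observation: the optimum is the walk 1->2->1->2->1, with weight 75 min 76 min 75 min 76 = 75.
Optimal value attained by: walk 1->2->1->2->1.
Answer: (A^⊗4)[1][1] = 75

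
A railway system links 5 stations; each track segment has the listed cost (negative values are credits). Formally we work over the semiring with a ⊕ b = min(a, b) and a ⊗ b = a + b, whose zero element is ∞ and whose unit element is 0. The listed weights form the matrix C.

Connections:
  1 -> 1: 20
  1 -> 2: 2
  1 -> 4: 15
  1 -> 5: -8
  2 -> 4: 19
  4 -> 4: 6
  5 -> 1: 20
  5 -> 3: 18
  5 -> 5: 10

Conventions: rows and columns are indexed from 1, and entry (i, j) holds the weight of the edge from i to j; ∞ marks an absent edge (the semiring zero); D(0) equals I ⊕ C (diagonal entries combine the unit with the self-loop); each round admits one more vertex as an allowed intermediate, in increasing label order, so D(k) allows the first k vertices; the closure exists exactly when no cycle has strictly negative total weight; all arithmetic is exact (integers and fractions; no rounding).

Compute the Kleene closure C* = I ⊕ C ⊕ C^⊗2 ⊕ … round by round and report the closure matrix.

D(0):
  [0, 2, ∞, 15, -8]
  [∞, 0, ∞, 19, ∞]
  [∞, ∞, 0, ∞, ∞]
  [∞, ∞, ∞, 0, ∞]
  [20, ∞, 18, ∞, 0]
D(1):
  [0, 2, ∞, 15, -8]
  [∞, 0, ∞, 19, ∞]
  [∞, ∞, 0, ∞, ∞]
  [∞, ∞, ∞, 0, ∞]
  [20, 22, 18, 35, 0]
D(2):
  [0, 2, ∞, 15, -8]
  [∞, 0, ∞, 19, ∞]
  [∞, ∞, 0, ∞, ∞]
  [∞, ∞, ∞, 0, ∞]
  [20, 22, 18, 35, 0]
D(3):
  [0, 2, ∞, 15, -8]
  [∞, 0, ∞, 19, ∞]
  [∞, ∞, 0, ∞, ∞]
  [∞, ∞, ∞, 0, ∞]
  [20, 22, 18, 35, 0]
D(4):
  [0, 2, ∞, 15, -8]
  [∞, 0, ∞, 19, ∞]
  [∞, ∞, 0, ∞, ∞]
  [∞, ∞, ∞, 0, ∞]
  [20, 22, 18, 35, 0]
D(5):
  [0, 2, 10, 15, -8]
  [∞, 0, ∞, 19, ∞]
  [∞, ∞, 0, ∞, ∞]
  [∞, ∞, ∞, 0, ∞]
  [20, 22, 18, 35, 0]
Answer: C* = [[0, 2, 10, 15, -8], [∞, 0, ∞, 19, ∞], [∞, ∞, 0, ∞, ∞], [∞, ∞, ∞, 0, ∞], [20, 22, 18, 35, 0]]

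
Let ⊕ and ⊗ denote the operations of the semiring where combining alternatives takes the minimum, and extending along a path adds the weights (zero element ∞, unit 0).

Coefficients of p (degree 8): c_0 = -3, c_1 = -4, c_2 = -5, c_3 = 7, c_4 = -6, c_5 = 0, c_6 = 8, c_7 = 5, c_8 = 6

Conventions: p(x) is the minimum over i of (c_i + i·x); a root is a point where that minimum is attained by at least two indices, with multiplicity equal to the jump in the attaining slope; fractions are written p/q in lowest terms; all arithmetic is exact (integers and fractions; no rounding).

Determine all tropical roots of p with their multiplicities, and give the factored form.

hull edge (i=0, c=-3) to (i=2, c=-5): slope -1, span 2
hull edge (i=2, c=-5) to (i=4, c=-6): slope -1/2, span 2
hull edge (i=4, c=-6) to (i=8, c=6): slope 3, span 4
Factored form: p(x) = 6 ⊗ (x ⊕ (-3)) ⊗ (x ⊕ (-3)) ⊗ (x ⊕ (-3)) ⊗ (x ⊕ (-3)) ⊗ (x ⊕ 1/2) ⊗ (x ⊕ 1/2) ⊗ (x ⊕ 1) ⊗ (x ⊕ 1)
Answer: roots = -3 (mult 4), 1/2 (mult 2), 1 (mult 2)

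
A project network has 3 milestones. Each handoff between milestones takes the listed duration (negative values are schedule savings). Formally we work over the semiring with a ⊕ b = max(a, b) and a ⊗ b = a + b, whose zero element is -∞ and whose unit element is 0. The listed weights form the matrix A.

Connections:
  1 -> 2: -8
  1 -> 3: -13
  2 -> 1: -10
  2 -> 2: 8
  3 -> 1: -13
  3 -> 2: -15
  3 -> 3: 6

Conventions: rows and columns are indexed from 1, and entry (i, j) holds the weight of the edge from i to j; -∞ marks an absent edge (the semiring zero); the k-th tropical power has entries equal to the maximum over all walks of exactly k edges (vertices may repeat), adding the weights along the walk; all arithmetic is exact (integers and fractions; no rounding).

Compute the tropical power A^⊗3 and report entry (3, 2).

A^⊗2:
  [-18, 0, -7]
  [-2, 16, -23]
  [-7, -7, 12]
A^⊗3:
  [-10, 8, -1]
  [6, 24, -15]
  [-1, 1, 18]
Key observation: the optimum is the walk 3->2->2->2, with weight (-15) + 8 + 8 = 1.
Optimal value attained by: walk 3->2->2->2.
Answer: (A^⊗3)[3][2] = 1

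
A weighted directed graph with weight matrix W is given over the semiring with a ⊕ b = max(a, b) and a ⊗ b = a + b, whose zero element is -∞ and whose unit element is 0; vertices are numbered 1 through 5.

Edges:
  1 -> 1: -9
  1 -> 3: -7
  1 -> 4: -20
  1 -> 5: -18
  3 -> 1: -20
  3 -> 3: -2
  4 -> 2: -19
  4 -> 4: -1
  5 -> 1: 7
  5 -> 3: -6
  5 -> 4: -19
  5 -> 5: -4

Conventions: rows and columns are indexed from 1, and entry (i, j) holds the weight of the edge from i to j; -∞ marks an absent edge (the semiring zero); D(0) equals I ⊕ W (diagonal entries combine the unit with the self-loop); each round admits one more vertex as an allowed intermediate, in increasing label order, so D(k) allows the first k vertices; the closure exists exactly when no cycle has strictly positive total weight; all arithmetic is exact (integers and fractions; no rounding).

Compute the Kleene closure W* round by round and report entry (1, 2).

D(0):
  [0, -∞, -7, -20, -18]
  [-∞, 0, -∞, -∞, -∞]
  [-20, -∞, 0, -∞, -∞]
  [-∞, -19, -∞, 0, -∞]
  [7, -∞, -6, -19, 0]
D(1):
  [0, -∞, -7, -20, -18]
  [-∞, 0, -∞, -∞, -∞]
  [-20, -∞, 0, -40, -38]
  [-∞, -19, -∞, 0, -∞]
  [7, -∞, 0, -13, 0]
D(2):
  [0, -∞, -7, -20, -18]
  [-∞, 0, -∞, -∞, -∞]
  [-20, -∞, 0, -40, -38]
  [-∞, -19, -∞, 0, -∞]
  [7, -∞, 0, -13, 0]
D(3):
  [0, -∞, -7, -20, -18]
  [-∞, 0, -∞, -∞, -∞]
  [-20, -∞, 0, -40, -38]
  [-∞, -19, -∞, 0, -∞]
  [7, -∞, 0, -13, 0]
D(4):
  [0, -39, -7, -20, -18]
  [-∞, 0, -∞, -∞, -∞]
  [-20, -59, 0, -40, -38]
  [-∞, -19, -∞, 0, -∞]
  [7, -32, 0, -13, 0]
D(5):
  [0, -39, -7, -20, -18]
  [-∞, 0, -∞, -∞, -∞]
  [-20, -59, 0, -40, -38]
  [-∞, -19, -∞, 0, -∞]
  [7, -32, 0, -13, 0]
Answer: W*[1][2] = -39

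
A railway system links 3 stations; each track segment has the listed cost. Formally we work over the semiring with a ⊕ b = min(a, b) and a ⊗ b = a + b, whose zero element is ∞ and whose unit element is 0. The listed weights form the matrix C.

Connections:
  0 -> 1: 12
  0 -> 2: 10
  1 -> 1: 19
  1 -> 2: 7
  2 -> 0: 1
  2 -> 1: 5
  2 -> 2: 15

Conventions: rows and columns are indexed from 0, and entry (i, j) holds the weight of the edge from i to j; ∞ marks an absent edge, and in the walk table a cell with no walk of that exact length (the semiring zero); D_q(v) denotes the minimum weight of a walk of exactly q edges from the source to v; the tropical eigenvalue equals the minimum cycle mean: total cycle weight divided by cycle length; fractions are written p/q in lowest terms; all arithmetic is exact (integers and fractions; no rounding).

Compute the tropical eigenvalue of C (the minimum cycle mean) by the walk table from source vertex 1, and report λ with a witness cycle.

q=0: [∞, 0, ∞]
q=1: [∞, 19, 7]
q=2: [8, 12, 22]
q=3: [23, 20, 18]
Optimal cycle mean attained by: cycle 0->2->0, total 10 + 1, length 2.
Answer: λ = 11/2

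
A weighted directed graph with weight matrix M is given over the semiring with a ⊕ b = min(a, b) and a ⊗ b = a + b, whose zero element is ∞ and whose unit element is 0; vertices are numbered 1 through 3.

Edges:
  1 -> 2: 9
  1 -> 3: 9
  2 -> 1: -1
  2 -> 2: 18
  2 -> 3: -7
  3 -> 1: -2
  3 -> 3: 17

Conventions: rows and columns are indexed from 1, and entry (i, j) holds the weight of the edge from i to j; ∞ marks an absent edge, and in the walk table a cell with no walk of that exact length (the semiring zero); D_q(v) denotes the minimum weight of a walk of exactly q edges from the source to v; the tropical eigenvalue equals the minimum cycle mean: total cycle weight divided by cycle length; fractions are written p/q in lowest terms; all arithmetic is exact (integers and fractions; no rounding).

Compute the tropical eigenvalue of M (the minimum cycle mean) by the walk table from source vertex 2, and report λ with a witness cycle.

q=0: [∞, 0, ∞]
q=1: [-1, 18, -7]
q=2: [-9, 8, 8]
q=3: [6, 0, 0]
Optimal cycle mean attained by: cycle 1->2->3->1, total 9 + (-7) + (-2), length 3.
Answer: λ = 0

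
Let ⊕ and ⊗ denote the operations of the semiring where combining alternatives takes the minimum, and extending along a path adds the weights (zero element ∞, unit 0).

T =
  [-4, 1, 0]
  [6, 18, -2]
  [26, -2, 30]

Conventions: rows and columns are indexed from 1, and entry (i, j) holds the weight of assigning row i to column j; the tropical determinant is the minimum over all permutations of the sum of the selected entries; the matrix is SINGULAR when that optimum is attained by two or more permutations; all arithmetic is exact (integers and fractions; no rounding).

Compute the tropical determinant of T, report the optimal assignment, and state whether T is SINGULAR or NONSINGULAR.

σ = (1, 2, 3): (-4) + 18 + 30 = 44
σ = (1, 3, 2): (-4) + (-2) + (-2) = -8
σ = (2, 1, 3): 1 + 6 + 30 = 37
σ = (2, 3, 1): 1 + (-2) + 26 = 25
σ = (3, 1, 2): 0 + 6 + (-2) = 4
σ = (3, 2, 1): 0 + 18 + 26 = 44
Optimal value attained by: σ = (1, 3, 2).
Answer: det⊕(T) = -8; verdict: NONSINGULAR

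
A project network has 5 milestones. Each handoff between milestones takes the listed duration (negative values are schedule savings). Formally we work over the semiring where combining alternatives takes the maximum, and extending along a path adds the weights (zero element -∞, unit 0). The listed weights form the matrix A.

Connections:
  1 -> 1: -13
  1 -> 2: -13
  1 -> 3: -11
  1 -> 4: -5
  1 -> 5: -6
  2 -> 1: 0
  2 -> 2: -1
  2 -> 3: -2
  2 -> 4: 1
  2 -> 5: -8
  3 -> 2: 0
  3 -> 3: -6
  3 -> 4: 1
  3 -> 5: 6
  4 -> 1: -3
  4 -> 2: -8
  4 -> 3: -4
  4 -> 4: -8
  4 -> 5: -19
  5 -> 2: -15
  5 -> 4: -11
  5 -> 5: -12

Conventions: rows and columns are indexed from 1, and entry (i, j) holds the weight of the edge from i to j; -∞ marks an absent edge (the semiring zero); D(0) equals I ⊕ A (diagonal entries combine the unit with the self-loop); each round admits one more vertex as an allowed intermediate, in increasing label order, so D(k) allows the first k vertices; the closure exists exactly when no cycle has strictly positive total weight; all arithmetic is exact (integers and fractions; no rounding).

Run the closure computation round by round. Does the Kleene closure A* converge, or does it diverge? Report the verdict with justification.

D(0):
  [0, -13, -11, -5, -6]
  [0, 0, -2, 1, -8]
  [-∞, 0, 0, 1, 6]
  [-3, -8, -4, 0, -19]
  [-∞, -15, -∞, -11, 0]
D(1):
  [0, -13, -11, -5, -6]
  [0, 0, -2, 1, -6]
  [-∞, 0, 0, 1, 6]
  [-3, -8, -4, 0, -9]
  [-∞, -15, -∞, -11, 0]
D(2):
  [0, -13, -11, -5, -6]
  [0, 0, -2, 1, -6]
  [0, 0, 0, 1, 6]
  [-3, -8, -4, 0, -9]
  [-15, -15, -17, -11, 0]
D(3):
  [0, -11, -11, -5, -5]
  [0, 0, -2, 1, 4]
  [0, 0, 0, 1, 6]
  [-3, -4, -4, 0, 2]
  [-15, -15, -17, -11, 0]
D(4):
  [0, -9, -9, -5, -3]
  [0, 0, -2, 1, 4]
  [0, 0, 0, 1, 6]
  [-3, -4, -4, 0, 2]
  [-14, -15, -15, -11, 0]
D(5):
  [0, -9, -9, -5, -3]
  [0, 0, -2, 1, 4]
  [0, 0, 0, 1, 6]
  [-3, -4, -4, 0, 2]
  [-14, -15, -15, -11, 0]
Key observation: every diagonal entry stays at the unit through all rounds, so no improving cycle exists.
Answer: CONVERGES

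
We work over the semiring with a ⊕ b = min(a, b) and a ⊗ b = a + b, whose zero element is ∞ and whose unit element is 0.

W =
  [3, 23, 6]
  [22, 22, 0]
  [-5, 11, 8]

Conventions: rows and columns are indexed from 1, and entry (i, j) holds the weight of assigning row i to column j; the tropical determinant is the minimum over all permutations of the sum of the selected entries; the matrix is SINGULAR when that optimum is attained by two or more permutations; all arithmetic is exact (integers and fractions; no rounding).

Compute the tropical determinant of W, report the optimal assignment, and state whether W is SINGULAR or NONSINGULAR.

σ = (1, 2, 3): 3 + 22 + 8 = 33
σ = (1, 3, 2): 3 + 0 + 11 = 14
σ = (2, 1, 3): 23 + 22 + 8 = 53
σ = (2, 3, 1): 23 + 0 + (-5) = 18
σ = (3, 1, 2): 6 + 22 + 11 = 39
σ = (3, 2, 1): 6 + 22 + (-5) = 23
Optimal value attained by: σ = (1, 3, 2).
Answer: det⊕(W) = 14; verdict: NONSINGULAR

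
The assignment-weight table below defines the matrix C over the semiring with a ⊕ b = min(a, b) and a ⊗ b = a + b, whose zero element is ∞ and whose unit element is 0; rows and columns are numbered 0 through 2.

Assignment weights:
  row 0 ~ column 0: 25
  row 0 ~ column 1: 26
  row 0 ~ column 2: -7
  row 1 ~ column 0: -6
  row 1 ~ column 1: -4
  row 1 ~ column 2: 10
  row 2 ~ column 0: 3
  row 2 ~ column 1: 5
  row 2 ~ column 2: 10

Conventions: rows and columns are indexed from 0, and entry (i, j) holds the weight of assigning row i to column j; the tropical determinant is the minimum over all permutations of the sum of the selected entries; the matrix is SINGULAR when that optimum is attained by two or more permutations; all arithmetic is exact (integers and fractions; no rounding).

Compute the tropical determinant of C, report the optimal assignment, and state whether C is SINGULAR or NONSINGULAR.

σ = (0, 1, 2): 25 + (-4) + 10 = 31
σ = (0, 2, 1): 25 + 10 + 5 = 40
σ = (1, 0, 2): 26 + (-6) + 10 = 30
σ = (1, 2, 0): 26 + 10 + 3 = 39
σ = (2, 0, 1): (-7) + (-6) + 5 = -8
σ = (2, 1, 0): (-7) + (-4) + 3 = -8
Optimal value attained by: σ = (2, 0, 1).
Answer: det⊕(C) = -8; verdict: SINGULAR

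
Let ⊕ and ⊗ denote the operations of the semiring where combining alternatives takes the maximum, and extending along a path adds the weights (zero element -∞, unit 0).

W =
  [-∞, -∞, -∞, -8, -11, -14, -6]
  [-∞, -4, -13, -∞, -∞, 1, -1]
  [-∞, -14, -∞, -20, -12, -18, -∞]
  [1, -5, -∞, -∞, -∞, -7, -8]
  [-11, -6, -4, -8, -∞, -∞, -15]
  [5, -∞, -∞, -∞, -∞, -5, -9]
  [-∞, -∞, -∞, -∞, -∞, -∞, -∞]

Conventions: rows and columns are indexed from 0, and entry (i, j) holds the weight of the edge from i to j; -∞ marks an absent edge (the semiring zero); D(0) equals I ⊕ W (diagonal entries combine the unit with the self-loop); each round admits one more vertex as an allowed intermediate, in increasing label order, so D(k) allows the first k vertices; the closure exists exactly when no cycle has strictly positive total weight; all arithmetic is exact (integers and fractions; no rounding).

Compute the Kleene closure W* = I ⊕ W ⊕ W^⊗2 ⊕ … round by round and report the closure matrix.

D(0):
  [0, -∞, -∞, -8, -11, -14, -6]
  [-∞, 0, -13, -∞, -∞, 1, -1]
  [-∞, -14, 0, -20, -12, -18, -∞]
  [1, -5, -∞, 0, -∞, -7, -8]
  [-11, -6, -4, -8, 0, -∞, -15]
  [5, -∞, -∞, -∞, -∞, 0, -9]
  [-∞, -∞, -∞, -∞, -∞, -∞, 0]
D(1):
  [0, -∞, -∞, -8, -11, -14, -6]
  [-∞, 0, -13, -∞, -∞, 1, -1]
  [-∞, -14, 0, -20, -12, -18, -∞]
  [1, -5, -∞, 0, -10, -7, -5]
  [-11, -6, -4, -8, 0, -25, -15]
  [5, -∞, -∞, -3, -6, 0, -1]
  [-∞, -∞, -∞, -∞, -∞, -∞, 0]
D(2):
  [0, -∞, -∞, -8, -11, -14, -6]
  [-∞, 0, -13, -∞, -∞, 1, -1]
  [-∞, -14, 0, -20, -12, -13, -15]
  [1, -5, -18, 0, -10, -4, -5]
  [-11, -6, -4, -8, 0, -5, -7]
  [5, -∞, -∞, -3, -6, 0, -1]
  [-∞, -∞, -∞, -∞, -∞, -∞, 0]
D(3):
  [0, -∞, -∞, -8, -11, -14, -6]
  [-∞, 0, -13, -33, -25, 1, -1]
  [-∞, -14, 0, -20, -12, -13, -15]
  [1, -5, -18, 0, -10, -4, -5]
  [-11, -6, -4, -8, 0, -5, -7]
  [5, -∞, -∞, -3, -6, 0, -1]
  [-∞, -∞, -∞, -∞, -∞, -∞, 0]
D(4):
  [0, -13, -26, -8, -11, -12, -6]
  [-32, 0, -13, -33, -25, 1, -1]
  [-19, -14, 0, -20, -12, -13, -15]
  [1, -5, -18, 0, -10, -4, -5]
  [-7, -6, -4, -8, 0, -5, -7]
  [5, -8, -21, -3, -6, 0, -1]
  [-∞, -∞, -∞, -∞, -∞, -∞, 0]
D(5):
  [0, -13, -15, -8, -11, -12, -6]
  [-32, 0, -13, -33, -25, 1, -1]
  [-19, -14, 0, -20, -12, -13, -15]
  [1, -5, -14, 0, -10, -4, -5]
  [-7, -6, -4, -8, 0, -5, -7]
  [5, -8, -10, -3, -6, 0, -1]
  [-∞, -∞, -∞, -∞, -∞, -∞, 0]
D(6):
  [0, -13, -15, -8, -11, -12, -6]
  [6, 0, -9, -2, -5, 1, 0]
  [-8, -14, 0, -16, -12, -13, -14]
  [1, -5, -14, 0, -10, -4, -5]
  [0, -6, -4, -8, 0, -5, -6]
  [5, -8, -10, -3, -6, 0, -1]
  [-∞, -∞, -∞, -∞, -∞, -∞, 0]
D(7):
  [0, -13, -15, -8, -11, -12, -6]
  [6, 0, -9, -2, -5, 1, 0]
  [-8, -14, 0, -16, -12, -13, -14]
  [1, -5, -14, 0, -10, -4, -5]
  [0, -6, -4, -8, 0, -5, -6]
  [5, -8, -10, -3, -6, 0, -1]
  [-∞, -∞, -∞, -∞, -∞, -∞, 0]
Answer: W* = [[0, -13, -15, -8, -11, -12, -6], [6, 0, -9, -2, -5, 1, 0], [-8, -14, 0, -16, -12, -13, -14], [1, -5, -14, 0, -10, -4, -5], [0, -6, -4, -8, 0, -5, -6], [5, -8, -10, -3, -6, 0, -1], [-∞, -∞, -∞, -∞, -∞, -∞, 0]]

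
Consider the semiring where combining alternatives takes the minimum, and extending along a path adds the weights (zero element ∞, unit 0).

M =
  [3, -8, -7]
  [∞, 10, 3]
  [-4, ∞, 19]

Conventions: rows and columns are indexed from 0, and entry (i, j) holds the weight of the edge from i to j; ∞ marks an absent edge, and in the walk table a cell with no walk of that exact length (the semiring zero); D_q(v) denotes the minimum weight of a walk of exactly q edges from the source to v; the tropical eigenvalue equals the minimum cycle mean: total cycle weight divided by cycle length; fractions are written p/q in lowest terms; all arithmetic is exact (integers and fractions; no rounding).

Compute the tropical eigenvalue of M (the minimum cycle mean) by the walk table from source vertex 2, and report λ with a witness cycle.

q=0: [∞, ∞, 0]
q=1: [-4, ∞, 19]
q=2: [-1, -12, -11]
q=3: [-15, -9, -9]
Optimal cycle mean attained by: cycle 0->2->0, total (-7) + (-4), length 2.
Answer: λ = -11/2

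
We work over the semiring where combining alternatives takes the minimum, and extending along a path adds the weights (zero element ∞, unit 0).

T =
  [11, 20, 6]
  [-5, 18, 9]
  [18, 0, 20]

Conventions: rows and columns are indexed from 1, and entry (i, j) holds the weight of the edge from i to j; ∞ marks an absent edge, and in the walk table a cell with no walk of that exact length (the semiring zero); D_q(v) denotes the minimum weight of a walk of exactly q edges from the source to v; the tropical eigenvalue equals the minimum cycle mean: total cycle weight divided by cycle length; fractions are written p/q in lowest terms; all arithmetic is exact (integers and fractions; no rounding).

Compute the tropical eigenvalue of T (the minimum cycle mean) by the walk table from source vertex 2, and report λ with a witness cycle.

q=0: [∞, 0, ∞]
q=1: [-5, 18, 9]
q=2: [6, 9, 1]
q=3: [4, 1, 12]
Optimal cycle mean attained by: cycle 1->3->2->1, total 6 + 0 + (-5), length 3.
Answer: λ = 1/3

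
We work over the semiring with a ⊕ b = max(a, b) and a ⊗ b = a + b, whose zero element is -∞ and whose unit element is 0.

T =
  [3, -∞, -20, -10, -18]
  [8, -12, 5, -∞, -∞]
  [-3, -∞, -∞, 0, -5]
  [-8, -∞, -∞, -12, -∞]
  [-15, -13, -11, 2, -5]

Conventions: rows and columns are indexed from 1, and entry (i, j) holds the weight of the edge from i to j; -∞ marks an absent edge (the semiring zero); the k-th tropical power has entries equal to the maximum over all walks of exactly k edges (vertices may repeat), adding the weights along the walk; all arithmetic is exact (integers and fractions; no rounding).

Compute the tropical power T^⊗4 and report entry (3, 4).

T^⊗2:
  [6, -31, -17, -7, -15]
  [11, -24, -7, 5, 0]
  [0, -18, -16, -3, -10]
  [-5, -∞, -28, -18, -26]
  [-5, -18, -8, -3, -10]
T^⊗3:
  [9, -28, -14, -4, -12]
  [14, -13, -9, 2, -5]
  [3, -23, -13, -8, -15]
  [-2, -39, -25, -15, -23]
  [-2, -23, -13, -8, -13]
T^⊗4:
  [12, -25, -11, -1, -9]
  [17, -18, -6, 4, -4]
  [6, -28, -17, -7, -15]
  [1, -36, -22, -12, -20]
  [1, -26, -18, -11, -18]
Key observation: the optimum is the walk 3->1->1->1->4, with weight (-3) + 3 + 3 + (-10) = -7.
Optimal value attained by: walk 3->1->1->1->4.
Answer: (T^⊗4)[3][4] = -7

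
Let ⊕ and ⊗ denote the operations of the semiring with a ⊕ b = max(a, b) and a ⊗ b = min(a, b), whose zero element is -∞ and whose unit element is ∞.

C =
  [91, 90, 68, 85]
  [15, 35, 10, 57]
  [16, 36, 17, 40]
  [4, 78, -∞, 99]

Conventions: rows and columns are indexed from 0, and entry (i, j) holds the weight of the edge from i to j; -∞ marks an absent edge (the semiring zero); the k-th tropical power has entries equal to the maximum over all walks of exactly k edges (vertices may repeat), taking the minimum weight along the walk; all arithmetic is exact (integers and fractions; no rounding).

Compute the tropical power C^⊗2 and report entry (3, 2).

C^⊗2:
  [91, 90, 68, 85]
  [15, 57, 15, 57]
  [16, 40, 17, 40]
  [15, 78, 10, 99]
Key observation: the optimum is the walk 3->1->2, with weight 78 min 10 = 10.
Optimal value attained by: walk 3->1->2.
Answer: (C^⊗2)[3][2] = 10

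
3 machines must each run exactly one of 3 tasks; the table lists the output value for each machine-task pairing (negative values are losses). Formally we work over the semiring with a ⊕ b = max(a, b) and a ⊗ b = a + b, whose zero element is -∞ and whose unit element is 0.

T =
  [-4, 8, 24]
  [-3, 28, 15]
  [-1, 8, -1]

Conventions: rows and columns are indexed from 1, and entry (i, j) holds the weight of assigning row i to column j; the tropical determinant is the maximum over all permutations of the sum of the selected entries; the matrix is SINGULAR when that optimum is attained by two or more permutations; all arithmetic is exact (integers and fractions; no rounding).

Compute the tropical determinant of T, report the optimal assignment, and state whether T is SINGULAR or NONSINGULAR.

σ = (1, 2, 3): (-4) + 28 + (-1) = 23
σ = (1, 3, 2): (-4) + 15 + 8 = 19
σ = (2, 1, 3): 8 + (-3) + (-1) = 4
σ = (2, 3, 1): 8 + 15 + (-1) = 22
σ = (3, 1, 2): 24 + (-3) + 8 = 29
σ = (3, 2, 1): 24 + 28 + (-1) = 51
Optimal value attained by: σ = (3, 2, 1).
Answer: det⊕(T) = 51; verdict: NONSINGULAR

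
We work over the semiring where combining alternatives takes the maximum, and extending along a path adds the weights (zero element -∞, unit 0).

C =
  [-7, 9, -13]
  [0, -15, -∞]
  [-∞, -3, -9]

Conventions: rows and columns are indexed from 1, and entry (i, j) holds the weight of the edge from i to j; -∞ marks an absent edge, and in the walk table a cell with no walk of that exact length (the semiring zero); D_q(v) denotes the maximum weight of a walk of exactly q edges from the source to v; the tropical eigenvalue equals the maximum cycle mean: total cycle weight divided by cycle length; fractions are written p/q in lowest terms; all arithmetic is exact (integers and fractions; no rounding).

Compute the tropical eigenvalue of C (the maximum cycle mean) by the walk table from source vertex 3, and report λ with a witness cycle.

q=0: [-∞, -∞, 0]
q=1: [-∞, -3, -9]
q=2: [-3, -12, -18]
q=3: [-10, 6, -16]
Optimal cycle mean attained by: cycle 1->2->1, total 9 + 0, length 2.
Answer: λ = 9/2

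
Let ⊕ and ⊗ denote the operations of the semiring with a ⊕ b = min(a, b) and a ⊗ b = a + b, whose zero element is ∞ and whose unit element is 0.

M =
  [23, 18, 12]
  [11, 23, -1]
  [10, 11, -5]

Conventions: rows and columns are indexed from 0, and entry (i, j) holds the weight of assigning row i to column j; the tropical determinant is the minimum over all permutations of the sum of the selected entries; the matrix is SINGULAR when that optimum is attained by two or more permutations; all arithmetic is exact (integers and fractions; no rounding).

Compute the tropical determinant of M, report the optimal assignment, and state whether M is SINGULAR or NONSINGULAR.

σ = (0, 1, 2): 23 + 23 + (-5) = 41
σ = (0, 2, 1): 23 + (-1) + 11 = 33
σ = (1, 0, 2): 18 + 11 + (-5) = 24
σ = (1, 2, 0): 18 + (-1) + 10 = 27
σ = (2, 0, 1): 12 + 11 + 11 = 34
σ = (2, 1, 0): 12 + 23 + 10 = 45
Optimal value attained by: σ = (1, 0, 2).
Answer: det⊕(M) = 24; verdict: NONSINGULAR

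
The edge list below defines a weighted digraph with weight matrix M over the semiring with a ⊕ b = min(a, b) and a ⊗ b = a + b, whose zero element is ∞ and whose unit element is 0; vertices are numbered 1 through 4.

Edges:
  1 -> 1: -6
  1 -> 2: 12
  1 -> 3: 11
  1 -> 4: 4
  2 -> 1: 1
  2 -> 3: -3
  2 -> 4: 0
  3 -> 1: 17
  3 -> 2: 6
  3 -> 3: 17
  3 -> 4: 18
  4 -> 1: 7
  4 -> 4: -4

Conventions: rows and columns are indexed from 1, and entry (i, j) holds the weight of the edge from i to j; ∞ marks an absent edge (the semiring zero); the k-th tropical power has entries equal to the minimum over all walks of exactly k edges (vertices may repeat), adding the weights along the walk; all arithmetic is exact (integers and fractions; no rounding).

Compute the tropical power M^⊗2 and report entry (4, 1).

M^⊗2:
  [-12, 6, 5, -2]
  [-5, 3, 12, -4]
  [7, 23, 3, 6]
  [1, 19, 18, -8]
Key observation: the optimum is the walk 4->1->1, with weight 7 + (-6) = 1.
Optimal value attained by: walk 4->1->1.
Answer: (M^⊗2)[4][1] = 1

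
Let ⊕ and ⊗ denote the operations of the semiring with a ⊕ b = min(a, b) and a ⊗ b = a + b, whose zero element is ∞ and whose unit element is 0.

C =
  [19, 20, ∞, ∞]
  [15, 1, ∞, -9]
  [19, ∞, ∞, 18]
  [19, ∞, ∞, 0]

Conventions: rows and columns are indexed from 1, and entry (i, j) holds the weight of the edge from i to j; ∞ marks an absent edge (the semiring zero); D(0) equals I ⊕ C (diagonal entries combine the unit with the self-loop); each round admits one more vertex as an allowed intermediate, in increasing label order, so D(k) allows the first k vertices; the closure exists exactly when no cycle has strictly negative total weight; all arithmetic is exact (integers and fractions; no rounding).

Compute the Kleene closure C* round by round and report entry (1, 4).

D(0):
  [0, 20, ∞, ∞]
  [15, 0, ∞, -9]
  [19, ∞, 0, 18]
  [19, ∞, ∞, 0]
D(1):
  [0, 20, ∞, ∞]
  [15, 0, ∞, -9]
  [19, 39, 0, 18]
  [19, 39, ∞, 0]
D(2):
  [0, 20, ∞, 11]
  [15, 0, ∞, -9]
  [19, 39, 0, 18]
  [19, 39, ∞, 0]
D(3):
  [0, 20, ∞, 11]
  [15, 0, ∞, -9]
  [19, 39, 0, 18]
  [19, 39, ∞, 0]
D(4):
  [0, 20, ∞, 11]
  [10, 0, ∞, -9]
  [19, 39, 0, 18]
  [19, 39, ∞, 0]
Answer: C*[1][4] = 11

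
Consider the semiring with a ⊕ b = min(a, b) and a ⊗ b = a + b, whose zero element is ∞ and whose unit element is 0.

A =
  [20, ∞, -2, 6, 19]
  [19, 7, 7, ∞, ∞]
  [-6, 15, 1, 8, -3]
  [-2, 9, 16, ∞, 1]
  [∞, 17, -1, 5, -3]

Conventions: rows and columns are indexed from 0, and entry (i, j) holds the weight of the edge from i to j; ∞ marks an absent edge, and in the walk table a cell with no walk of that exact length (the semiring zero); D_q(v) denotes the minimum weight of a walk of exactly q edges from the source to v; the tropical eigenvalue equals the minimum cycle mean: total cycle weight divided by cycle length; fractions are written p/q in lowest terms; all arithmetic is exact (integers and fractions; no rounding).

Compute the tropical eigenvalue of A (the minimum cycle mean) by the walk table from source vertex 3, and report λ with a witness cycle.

q=0: [∞, ∞, ∞, 0, ∞]
q=1: [-2, 9, 16, ∞, 1]
q=2: [10, 16, -4, 4, -2]
q=3: [-10, 11, -3, 3, -7]
q=4: [-9, 10, -12, -4, -10]
q=5: [-18, 3, -11, -5, -15]
Optimal cycle mean attained by: cycle 0->2->0, total (-2) + (-6), length 2.
Answer: λ = -4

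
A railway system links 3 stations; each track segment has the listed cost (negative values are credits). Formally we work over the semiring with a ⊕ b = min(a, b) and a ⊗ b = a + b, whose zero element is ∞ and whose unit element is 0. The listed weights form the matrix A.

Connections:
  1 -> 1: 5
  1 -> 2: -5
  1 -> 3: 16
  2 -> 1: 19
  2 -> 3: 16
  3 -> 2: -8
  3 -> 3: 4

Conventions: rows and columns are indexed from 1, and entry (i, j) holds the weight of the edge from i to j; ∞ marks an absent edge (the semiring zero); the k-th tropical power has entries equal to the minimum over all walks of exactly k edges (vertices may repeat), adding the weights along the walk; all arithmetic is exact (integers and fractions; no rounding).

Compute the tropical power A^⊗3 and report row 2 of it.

A^⊗2:
  [10, 0, 11]
  [24, 8, 20]
  [11, -4, 8]
A^⊗3:
  [15, 3, 15]
  [27, 12, 24]
  [15, 0, 12]
Answer: row 2 of A^⊗3 = [27, 12, 24]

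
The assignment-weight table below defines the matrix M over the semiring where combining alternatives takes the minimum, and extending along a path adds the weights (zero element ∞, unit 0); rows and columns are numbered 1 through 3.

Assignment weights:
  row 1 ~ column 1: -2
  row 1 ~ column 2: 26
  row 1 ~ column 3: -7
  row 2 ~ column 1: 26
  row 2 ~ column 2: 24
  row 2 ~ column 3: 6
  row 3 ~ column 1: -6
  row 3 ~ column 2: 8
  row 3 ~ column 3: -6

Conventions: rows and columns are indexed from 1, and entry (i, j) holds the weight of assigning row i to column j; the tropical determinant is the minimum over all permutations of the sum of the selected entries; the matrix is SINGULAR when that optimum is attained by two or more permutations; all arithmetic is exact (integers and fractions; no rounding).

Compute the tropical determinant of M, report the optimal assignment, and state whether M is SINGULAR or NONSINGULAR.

σ = (1, 2, 3): (-2) + 24 + (-6) = 16
σ = (1, 3, 2): (-2) + 6 + 8 = 12
σ = (2, 1, 3): 26 + 26 + (-6) = 46
σ = (2, 3, 1): 26 + 6 + (-6) = 26
σ = (3, 1, 2): (-7) + 26 + 8 = 27
σ = (3, 2, 1): (-7) + 24 + (-6) = 11
Optimal value attained by: σ = (3, 2, 1).
Answer: det⊕(M) = 11; verdict: NONSINGULAR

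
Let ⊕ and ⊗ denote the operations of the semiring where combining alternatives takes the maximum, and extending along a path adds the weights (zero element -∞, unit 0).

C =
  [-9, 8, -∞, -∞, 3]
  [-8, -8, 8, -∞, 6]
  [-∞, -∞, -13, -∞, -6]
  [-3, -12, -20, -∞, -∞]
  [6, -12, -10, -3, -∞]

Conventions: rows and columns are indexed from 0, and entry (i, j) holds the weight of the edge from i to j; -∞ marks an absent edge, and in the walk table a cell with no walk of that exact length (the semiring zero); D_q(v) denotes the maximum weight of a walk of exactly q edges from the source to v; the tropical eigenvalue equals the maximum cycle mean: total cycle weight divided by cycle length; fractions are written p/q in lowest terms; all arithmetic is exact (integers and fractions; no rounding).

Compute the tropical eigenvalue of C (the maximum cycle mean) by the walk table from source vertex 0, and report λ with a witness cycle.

q=0: [0, -∞, -∞, -∞, -∞]
q=1: [-9, 8, -∞, -∞, 3]
q=2: [9, 0, 16, 0, 14]
q=3: [20, 17, 8, 11, 12]
q=4: [18, 28, 25, 9, 23]
q=5: [29, 26, 36, 20, 34]
Optimal cycle mean attained by: cycle 0->1->4->0, total 8 + 6 + 6, length 3.
Answer: λ = 20/3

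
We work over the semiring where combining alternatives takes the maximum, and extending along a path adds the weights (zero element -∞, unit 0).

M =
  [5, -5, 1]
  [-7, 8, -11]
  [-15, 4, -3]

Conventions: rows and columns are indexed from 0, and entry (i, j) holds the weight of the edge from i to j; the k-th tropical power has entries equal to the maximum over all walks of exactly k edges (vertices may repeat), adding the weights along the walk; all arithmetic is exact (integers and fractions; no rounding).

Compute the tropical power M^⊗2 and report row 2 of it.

M^⊗2:
  [10, 5, 6]
  [1, 16, -3]
  [-3, 12, -6]
Answer: row 2 of M^⊗2 = [-3, 12, -6]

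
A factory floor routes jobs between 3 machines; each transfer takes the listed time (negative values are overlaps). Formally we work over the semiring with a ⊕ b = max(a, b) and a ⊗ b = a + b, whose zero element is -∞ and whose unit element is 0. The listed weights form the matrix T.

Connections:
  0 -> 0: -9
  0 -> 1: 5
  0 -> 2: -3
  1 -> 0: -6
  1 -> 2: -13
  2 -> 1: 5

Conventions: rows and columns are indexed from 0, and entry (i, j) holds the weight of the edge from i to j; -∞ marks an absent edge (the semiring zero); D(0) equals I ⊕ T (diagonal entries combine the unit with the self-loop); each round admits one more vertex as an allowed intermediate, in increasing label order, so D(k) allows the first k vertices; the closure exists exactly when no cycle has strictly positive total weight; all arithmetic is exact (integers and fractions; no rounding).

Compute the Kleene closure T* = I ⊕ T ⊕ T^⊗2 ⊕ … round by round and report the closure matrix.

D(0):
  [0, 5, -3]
  [-6, 0, -13]
  [-∞, 5, 0]
D(1):
  [0, 5, -3]
  [-6, 0, -9]
  [-∞, 5, 0]
D(2):
  [0, 5, -3]
  [-6, 0, -9]
  [-1, 5, 0]
D(3):
  [0, 5, -3]
  [-6, 0, -9]
  [-1, 5, 0]
Answer: T* = [[0, 5, -3], [-6, 0, -9], [-1, 5, 0]]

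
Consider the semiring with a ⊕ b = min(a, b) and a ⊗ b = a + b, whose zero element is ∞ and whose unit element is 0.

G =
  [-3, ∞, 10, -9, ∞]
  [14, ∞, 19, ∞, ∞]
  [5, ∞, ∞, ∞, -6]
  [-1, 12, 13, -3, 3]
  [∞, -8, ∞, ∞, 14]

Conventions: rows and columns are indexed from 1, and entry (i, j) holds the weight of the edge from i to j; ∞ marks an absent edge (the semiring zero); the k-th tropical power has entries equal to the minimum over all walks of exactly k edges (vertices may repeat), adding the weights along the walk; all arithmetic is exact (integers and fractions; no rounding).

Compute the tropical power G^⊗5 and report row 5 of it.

G^⊗2:
  [-10, 3, 4, -12, -6]
  [11, ∞, 24, 5, 13]
  [2, -14, 15, -4, 8]
  [-4, -5, 9, -10, 0]
  [6, 6, 11, ∞, 28]
G^⊗3:
  [-13, -14, 0, -19, -9]
  [4, 5, 18, 2, 8]
  [-5, 0, 5, -7, -1]
  [-11, -8, 3, -13, -7]
  [3, 20, 16, -3, 5]
G^⊗4:
  [-20, -17, -6, -22, -16]
  [1, 0, 14, -5, 5]
  [-8, -9, 5, -14, -4]
  [-14, -15, -1, -20, -10]
  [-4, -3, 10, -6, 0]
G^⊗5:
  [-23, -24, -10, -29, -19]
  [-6, -3, 8, -8, -2]
  [-15, -12, -1, -17, -11]
  [-21, -18, -7, -23, -17]
  [-7, -8, 6, -13, -3]
Answer: row 5 of G^⊗5 = [-7, -8, 6, -13, -3]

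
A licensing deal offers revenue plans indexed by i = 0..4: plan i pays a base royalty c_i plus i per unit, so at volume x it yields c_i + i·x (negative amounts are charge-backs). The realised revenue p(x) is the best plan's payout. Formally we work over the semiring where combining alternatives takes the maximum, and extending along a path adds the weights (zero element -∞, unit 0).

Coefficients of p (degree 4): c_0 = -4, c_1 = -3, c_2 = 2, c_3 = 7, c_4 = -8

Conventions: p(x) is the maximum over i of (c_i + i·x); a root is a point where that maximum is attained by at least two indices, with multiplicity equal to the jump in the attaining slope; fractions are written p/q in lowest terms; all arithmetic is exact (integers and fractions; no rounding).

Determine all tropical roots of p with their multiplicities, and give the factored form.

hull edge (i=0, c=-4) to (i=3, c=7): slope 11/3, span 3
hull edge (i=3, c=7) to (i=4, c=-8): slope -15, span 1
Factored form: p(x) = -8 ⊗ (x ⊕ (-11/3)) ⊗ (x ⊕ (-11/3)) ⊗ (x ⊕ (-11/3)) ⊗ (x ⊕ 15)
Answer: roots = -11/3 (mult 3), 15 (mult 1)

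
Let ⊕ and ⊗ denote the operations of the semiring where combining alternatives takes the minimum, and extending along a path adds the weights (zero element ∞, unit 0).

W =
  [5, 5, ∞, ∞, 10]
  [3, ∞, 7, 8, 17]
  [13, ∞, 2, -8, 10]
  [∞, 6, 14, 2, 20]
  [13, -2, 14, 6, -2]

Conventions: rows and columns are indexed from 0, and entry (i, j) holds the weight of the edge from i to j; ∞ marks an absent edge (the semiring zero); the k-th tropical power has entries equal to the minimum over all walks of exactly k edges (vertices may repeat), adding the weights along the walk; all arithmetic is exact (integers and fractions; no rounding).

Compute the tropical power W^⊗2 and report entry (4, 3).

W^⊗2:
  [8, 8, 12, 13, 8]
  [8, 8, 9, -1, 13]
  [15, -2, 4, -6, 8]
  [9, 8, 13, 4, 18]
  [1, -4, 5, 4, -4]
Key observation: the optimum is the walk 4->4->3, with weight (-2) + 6 = 4.
Optimal value attained by: walk 4->4->3.
Answer: (W^⊗2)[4][3] = 4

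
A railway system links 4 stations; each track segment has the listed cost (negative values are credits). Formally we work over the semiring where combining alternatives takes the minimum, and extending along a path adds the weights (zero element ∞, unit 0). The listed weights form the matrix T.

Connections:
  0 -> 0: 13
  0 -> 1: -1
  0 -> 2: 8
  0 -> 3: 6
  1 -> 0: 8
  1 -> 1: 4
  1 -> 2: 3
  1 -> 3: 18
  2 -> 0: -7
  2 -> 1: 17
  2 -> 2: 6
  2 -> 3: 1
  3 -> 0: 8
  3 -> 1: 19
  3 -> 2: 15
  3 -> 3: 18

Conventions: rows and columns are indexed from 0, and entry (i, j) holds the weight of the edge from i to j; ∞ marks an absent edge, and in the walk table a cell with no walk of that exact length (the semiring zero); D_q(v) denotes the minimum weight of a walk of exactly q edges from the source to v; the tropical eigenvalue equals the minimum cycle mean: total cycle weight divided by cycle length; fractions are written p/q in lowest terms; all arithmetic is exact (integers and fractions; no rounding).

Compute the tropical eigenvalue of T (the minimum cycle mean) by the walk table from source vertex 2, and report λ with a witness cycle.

q=0: [∞, ∞, 0, ∞]
q=1: [-7, 17, 6, 1]
q=2: [-1, -8, 1, -1]
q=3: [-6, -4, -5, 2]
q=4: [-12, -7, -1, -4]
Optimal cycle mean attained by: cycle 0->1->2->0, total (-1) + 3 + (-7), length 3.
Answer: λ = -5/3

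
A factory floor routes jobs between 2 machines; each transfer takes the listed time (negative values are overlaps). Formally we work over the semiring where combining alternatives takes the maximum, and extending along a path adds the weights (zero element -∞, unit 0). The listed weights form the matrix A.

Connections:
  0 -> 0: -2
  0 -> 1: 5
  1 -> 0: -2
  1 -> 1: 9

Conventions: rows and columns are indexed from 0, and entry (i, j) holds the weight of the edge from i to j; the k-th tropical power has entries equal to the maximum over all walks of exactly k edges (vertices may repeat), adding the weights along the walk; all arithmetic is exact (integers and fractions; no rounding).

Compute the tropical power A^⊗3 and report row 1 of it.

A^⊗2:
  [3, 14]
  [7, 18]
A^⊗3:
  [12, 23]
  [16, 27]
Answer: row 1 of A^⊗3 = [16, 27]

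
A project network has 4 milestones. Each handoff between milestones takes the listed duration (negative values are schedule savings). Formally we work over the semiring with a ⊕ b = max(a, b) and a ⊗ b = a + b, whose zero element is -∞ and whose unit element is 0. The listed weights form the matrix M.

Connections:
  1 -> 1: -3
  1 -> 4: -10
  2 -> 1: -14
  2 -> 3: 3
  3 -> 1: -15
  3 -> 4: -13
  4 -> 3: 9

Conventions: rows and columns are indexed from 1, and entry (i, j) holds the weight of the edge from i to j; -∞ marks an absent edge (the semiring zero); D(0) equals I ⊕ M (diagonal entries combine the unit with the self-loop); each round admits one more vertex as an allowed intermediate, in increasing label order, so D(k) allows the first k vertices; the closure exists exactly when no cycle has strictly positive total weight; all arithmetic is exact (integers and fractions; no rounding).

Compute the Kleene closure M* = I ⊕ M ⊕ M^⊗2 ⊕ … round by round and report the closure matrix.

D(0):
  [0, -∞, -∞, -10]
  [-14, 0, 3, -∞]
  [-15, -∞, 0, -13]
  [-∞, -∞, 9, 0]
D(1):
  [0, -∞, -∞, -10]
  [-14, 0, 3, -24]
  [-15, -∞, 0, -13]
  [-∞, -∞, 9, 0]
D(2):
  [0, -∞, -∞, -10]
  [-14, 0, 3, -24]
  [-15, -∞, 0, -13]
  [-∞, -∞, 9, 0]
D(3):
  [0, -∞, -∞, -10]
  [-12, 0, 3, -10]
  [-15, -∞, 0, -13]
  [-6, -∞, 9, 0]
D(4):
  [0, -∞, -1, -10]
  [-12, 0, 3, -10]
  [-15, -∞, 0, -13]
  [-6, -∞, 9, 0]
Answer: M* = [[0, -∞, -1, -10], [-12, 0, 3, -10], [-15, -∞, 0, -13], [-6, -∞, 9, 0]]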